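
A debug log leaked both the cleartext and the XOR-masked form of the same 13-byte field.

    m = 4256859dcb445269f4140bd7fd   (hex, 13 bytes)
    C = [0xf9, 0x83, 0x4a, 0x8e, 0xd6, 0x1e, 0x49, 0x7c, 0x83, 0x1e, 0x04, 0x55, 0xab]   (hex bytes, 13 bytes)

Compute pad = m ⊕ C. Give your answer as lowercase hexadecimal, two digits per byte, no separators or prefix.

Since C = m ⊕ pad, XORing both sides with m gives pad = m ⊕ C.
42 ^ f9 = bb
56 ^ 83 = d5
85 ^ 4a = cf
9d ^ 8e = 13
cb ^ d6 = 1d
44 ^ 1e = 5a
52 ^ 49 = 1b
69 ^ 7c = 15
f4 ^ 83 = 77
14 ^ 1e = 0a
0b ^ 04 = 0f
d7 ^ 55 = 82
fd ^ ab = 56

bbd5cf131d5a1b15770a0f8256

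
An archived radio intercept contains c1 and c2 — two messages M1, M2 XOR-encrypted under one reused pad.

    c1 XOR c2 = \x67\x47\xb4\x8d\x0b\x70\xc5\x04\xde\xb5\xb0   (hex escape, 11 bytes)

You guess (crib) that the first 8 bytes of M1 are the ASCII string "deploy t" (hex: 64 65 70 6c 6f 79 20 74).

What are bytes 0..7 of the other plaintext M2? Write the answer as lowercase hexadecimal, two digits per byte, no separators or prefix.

Since c1 ⊕ c2 = M1 ⊕ M2, XORing with the guessed M1 bytes yields the corresponding M2 bytes: M2 = (c1 ⊕ c2) ⊕ M1.
byte 0: 67 XOR 64 = 03
byte 1: 47 XOR 65 = 22
byte 2: b4 XOR 70 = c4
byte 3: 8d XOR 6c = e1
byte 4: 0b XOR 6f = 64
byte 5: 70 XOR 79 = 09
byte 6: c5 XOR 20 = e5
byte 7: 04 XOR 74 = 70

0322c4e16409e570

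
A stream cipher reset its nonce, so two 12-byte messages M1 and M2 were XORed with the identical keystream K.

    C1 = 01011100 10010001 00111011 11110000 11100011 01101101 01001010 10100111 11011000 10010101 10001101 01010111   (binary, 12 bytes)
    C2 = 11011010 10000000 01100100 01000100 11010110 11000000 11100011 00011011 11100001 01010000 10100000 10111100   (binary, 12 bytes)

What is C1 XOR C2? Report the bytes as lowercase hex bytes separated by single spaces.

C1 ⊕ C2 = (M1 ⊕ K) ⊕ (M2 ⊕ K) = M1 ⊕ M2 — the shared key cancels under XOR.
5c xor da = 86
91 xor 80 = 11
3b xor 64 = 5f
f0 xor 44 = b4
e3 xor d6 = 35
6d xor c0 = ad
4a xor e3 = a9
a7 xor 1b = bc
d8 xor e1 = 39
95 xor 50 = c5
8d xor a0 = 2d
57 xor bc = eb

86 11 5f b4 35 ad a9 bc 39 c5 2d eb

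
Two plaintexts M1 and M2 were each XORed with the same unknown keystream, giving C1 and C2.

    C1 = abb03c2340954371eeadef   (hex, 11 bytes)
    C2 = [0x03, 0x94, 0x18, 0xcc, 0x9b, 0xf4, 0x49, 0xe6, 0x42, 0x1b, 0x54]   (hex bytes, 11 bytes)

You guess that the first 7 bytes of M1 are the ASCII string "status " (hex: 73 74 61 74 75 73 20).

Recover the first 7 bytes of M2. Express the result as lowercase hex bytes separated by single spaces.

db 50 45 9b ae 12 2a

First, C1 ⊕ C2 = (M1 ⊕ K) ⊕ (M2 ⊕ K) = M1 ⊕ M2, so the key drops out. Then M2 = (M1 ⊕ M2) ⊕ M1 over the first 7 bytes.
byte 0: (ab ⊕ 03) ⊕ 73 = a8 ⊕ 73 = db
byte 1: (b0 ⊕ 94) ⊕ 74 = 24 ⊕ 74 = 50
byte 2: (3c ⊕ 18) ⊕ 61 = 24 ⊕ 61 = 45
byte 3: (23 ⊕ cc) ⊕ 74 = ef ⊕ 74 = 9b
byte 4: (40 ⊕ 9b) ⊕ 75 = db ⊕ 75 = ae
byte 5: (95 ⊕ f4) ⊕ 73 = 61 ⊕ 73 = 12
byte 6: (43 ⊕ 49) ⊕ 20 = 0a ⊕ 20 = 2a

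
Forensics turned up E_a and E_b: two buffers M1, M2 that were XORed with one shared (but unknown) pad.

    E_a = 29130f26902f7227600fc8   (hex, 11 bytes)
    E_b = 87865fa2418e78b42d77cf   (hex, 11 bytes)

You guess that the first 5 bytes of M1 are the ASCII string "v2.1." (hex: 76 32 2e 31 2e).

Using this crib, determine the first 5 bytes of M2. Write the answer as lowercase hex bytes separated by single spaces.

First, E_a ⊕ E_b = (M1 ⊕ K) ⊕ (M2 ⊕ K) = M1 ⊕ M2, so the key drops out. Then M2 = (M1 ⊕ M2) ⊕ M1 over the first 5 bytes.
byte 0: (29 ⊕ 87) ⊕ 76 = ae ⊕ 76 = d8
byte 1: (13 ⊕ 86) ⊕ 32 = 95 ⊕ 32 = a7
byte 2: (0f ⊕ 5f) ⊕ 2e = 50 ⊕ 2e = 7e
byte 3: (26 ⊕ a2) ⊕ 31 = 84 ⊕ 31 = b5
byte 4: (90 ⊕ 41) ⊕ 2e = d1 ⊕ 2e = ff

d8 a7 7e b5 ff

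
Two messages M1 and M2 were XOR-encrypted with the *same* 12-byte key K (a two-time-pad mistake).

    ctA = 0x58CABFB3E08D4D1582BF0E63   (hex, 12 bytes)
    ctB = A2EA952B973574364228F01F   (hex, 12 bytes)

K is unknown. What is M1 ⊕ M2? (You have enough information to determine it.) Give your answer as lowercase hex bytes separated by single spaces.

fa 20 2a 98 77 b8 39 23 c0 97 fe 7c

ctA ⊕ ctB = (M1 ⊕ K) ⊕ (M2 ⊕ K) = M1 ⊕ M2 — the shared key cancels under XOR.
byte 0: 58 ⊕ a2 = fa
byte 1: ca ⊕ ea = 20
byte 2: bf ⊕ 95 = 2a
byte 3: b3 ⊕ 2b = 98
byte 4: e0 ⊕ 97 = 77
byte 5: 8d ⊕ 35 = b8
byte 6: 4d ⊕ 74 = 39
byte 7: 15 ⊕ 36 = 23
byte 8: 82 ⊕ 42 = c0
byte 9: bf ⊕ 28 = 97
byte 10: 0e ⊕ f0 = fe
byte 11: 63 ⊕ 1f = 7c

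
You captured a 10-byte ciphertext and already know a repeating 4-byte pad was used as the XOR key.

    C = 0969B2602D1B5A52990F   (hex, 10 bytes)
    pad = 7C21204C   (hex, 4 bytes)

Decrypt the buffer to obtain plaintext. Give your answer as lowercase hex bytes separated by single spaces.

The 4-byte key repeats, so the effective keystream is 7c 21 20 4c 7c 21 20 4c 7c 21.
byte 0: 09 XOR 7c = 75
byte 1: 69 XOR 21 = 48
byte 2: b2 XOR 20 = 92
byte 3: 60 XOR 4c = 2c
byte 4: 2d XOR 7c = 51
byte 5: 1b XOR 21 = 3a
byte 6: 5a XOR 20 = 7a
byte 7: 52 XOR 4c = 1e
byte 8: 99 XOR 7c = e5
byte 9: 0f XOR 21 = 2e

75 48 92 2c 51 3a 7a 1e e5 2e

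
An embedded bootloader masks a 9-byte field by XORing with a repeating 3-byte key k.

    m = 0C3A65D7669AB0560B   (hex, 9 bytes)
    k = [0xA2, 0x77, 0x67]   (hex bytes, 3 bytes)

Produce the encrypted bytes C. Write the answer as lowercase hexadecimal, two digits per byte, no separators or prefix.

ae4d027511fd12216c

The 3-byte key repeats, so the effective keystream is a2 77 67 a2 77 67 a2 77 67.
byte 0:  12 XOR 162 = 174
byte 1:  58 XOR 119 =  77
byte 2: 101 XOR 103 =   2
byte 3: 215 XOR 162 = 117
byte 4: 102 XOR 119 =  17
byte 5: 154 XOR 103 = 253
byte 6: 176 XOR 162 =  18
byte 7:  86 XOR 119 =  33
byte 8:  11 XOR 103 = 108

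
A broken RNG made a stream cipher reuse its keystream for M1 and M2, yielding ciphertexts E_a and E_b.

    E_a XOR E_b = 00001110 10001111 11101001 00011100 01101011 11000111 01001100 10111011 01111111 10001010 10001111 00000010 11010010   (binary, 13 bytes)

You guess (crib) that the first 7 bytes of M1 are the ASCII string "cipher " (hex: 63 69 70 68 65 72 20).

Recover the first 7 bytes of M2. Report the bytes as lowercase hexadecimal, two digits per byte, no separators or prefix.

6de699740eb56c

Since E_a ⊕ E_b = M1 ⊕ M2, XORing with the guessed M1 bytes yields the corresponding M2 bytes: M2 = (E_a ⊕ E_b) ⊕ M1.
0e XOR 63 = 6d
8f XOR 69 = e6
e9 XOR 70 = 99
1c XOR 68 = 74
6b XOR 65 = 0e
c7 XOR 72 = b5
4c XOR 20 = 6c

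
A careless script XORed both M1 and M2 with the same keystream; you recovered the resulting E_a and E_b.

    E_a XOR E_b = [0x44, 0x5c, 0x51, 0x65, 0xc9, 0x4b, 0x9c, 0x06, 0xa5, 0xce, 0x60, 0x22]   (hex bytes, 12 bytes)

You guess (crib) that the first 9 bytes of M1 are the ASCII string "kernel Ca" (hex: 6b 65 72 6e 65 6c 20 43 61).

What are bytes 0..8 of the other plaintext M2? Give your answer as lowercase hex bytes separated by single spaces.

2f 39 23 0b ac 27 bc 45 c4

Since E_a ⊕ E_b = M1 ⊕ M2, XORing with the guessed M1 bytes yields the corresponding M2 bytes: M2 = (E_a ⊕ E_b) ⊕ M1.
byte 0: 01000100 xor 01101011 = 00101111
byte 1: 01011100 xor 01100101 = 00111001
byte 2: 01010001 xor 01110010 = 00100011
byte 3: 01100101 xor 01101110 = 00001011
byte 4: 11001001 xor 01100101 = 10101100
byte 5: 01001011 xor 01101100 = 00100111
byte 6: 10011100 xor 00100000 = 10111100
byte 7: 00000110 xor 01000011 = 01000101
byte 8: 10100101 xor 01100001 = 11000100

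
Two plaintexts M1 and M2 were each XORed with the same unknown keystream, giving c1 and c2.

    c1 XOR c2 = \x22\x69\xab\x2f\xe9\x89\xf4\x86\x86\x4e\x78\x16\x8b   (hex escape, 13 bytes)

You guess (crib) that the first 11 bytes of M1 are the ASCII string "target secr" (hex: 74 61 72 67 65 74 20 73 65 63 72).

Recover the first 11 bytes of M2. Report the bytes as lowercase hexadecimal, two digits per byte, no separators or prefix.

5608d9488cfdd4f5e32d0a

Since c1 ⊕ c2 = M1 ⊕ M2, XORing with the guessed M1 bytes yields the corresponding M2 bytes: M2 = (c1 ⊕ c2) ⊕ M1.
 34 ^ 116 =  86
105 ^  97 =   8
171 ^ 114 = 217
 47 ^ 103 =  72
233 ^ 101 = 140
137 ^ 116 = 253
244 ^  32 = 212
134 ^ 115 = 245
134 ^ 101 = 227
 78 ^  99 =  45
120 ^ 114 =  10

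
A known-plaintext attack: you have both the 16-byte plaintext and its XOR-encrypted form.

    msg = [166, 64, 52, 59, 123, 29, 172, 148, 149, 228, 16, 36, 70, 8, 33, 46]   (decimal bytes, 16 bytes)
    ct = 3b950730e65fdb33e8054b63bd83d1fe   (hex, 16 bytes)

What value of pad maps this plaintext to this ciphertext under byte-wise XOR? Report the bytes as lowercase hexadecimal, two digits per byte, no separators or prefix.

Since ct = msg ⊕ pad, XORing both sides with msg gives pad = msg ⊕ ct.
a6 ^ 3b = 9d
40 ^ 95 = d5
34 ^ 07 = 33
3b ^ 30 = 0b
7b ^ e6 = 9d
1d ^ 5f = 42
ac ^ db = 77
94 ^ 33 = a7
95 ^ e8 = 7d
e4 ^ 05 = e1
10 ^ 4b = 5b
24 ^ 63 = 47
46 ^ bd = fb
08 ^ 83 = 8b
21 ^ d1 = f0
2e ^ fe = d0

9dd5330b9d4277a77de15b47fb8bf0d0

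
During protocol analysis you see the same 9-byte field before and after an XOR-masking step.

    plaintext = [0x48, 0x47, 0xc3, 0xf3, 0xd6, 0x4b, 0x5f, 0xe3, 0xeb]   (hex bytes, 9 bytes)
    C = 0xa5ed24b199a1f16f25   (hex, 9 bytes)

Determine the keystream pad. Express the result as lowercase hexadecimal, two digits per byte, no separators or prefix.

Since C = plaintext ⊕ pad, XORing both sides with plaintext gives pad = plaintext ⊕ C.
48 xor a5 = ed
47 xor ed = aa
c3 xor 24 = e7
f3 xor b1 = 42
d6 xor 99 = 4f
4b xor a1 = ea
5f xor f1 = ae
e3 xor 6f = 8c
eb xor 25 = ce

edaae7424feaae8cce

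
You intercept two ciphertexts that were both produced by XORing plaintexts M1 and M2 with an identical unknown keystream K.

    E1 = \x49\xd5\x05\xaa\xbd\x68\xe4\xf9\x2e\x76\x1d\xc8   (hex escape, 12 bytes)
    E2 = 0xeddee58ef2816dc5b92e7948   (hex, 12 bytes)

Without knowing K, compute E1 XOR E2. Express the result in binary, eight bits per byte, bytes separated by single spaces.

10100100 00001011 11100000 00100100 01001111 11101001 10001001 00111100 10010111 01011000 01100100 10000000

E1 ⊕ E2 = (M1 ⊕ K) ⊕ (M2 ⊕ K) = M1 ⊕ M2 — the shared key cancels under XOR.
 73 xor 237 = 164
213 xor 222 =  11
  5 xor 229 = 224
170 xor 142 =  36
189 xor 242 =  79
104 xor 129 = 233
228 xor 109 = 137
249 xor 197 =  60
 46 xor 185 = 151
118 xor  46 =  88
 29 xor 121 = 100
200 xor  72 = 128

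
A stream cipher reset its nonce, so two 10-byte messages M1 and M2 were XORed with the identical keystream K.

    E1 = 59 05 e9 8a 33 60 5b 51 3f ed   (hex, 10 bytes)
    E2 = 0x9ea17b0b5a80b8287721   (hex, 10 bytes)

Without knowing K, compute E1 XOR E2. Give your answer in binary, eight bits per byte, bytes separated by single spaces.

11000111 10100100 10010010 10000001 01101001 11100000 11100011 01111001 01001000 11001100

E1 ⊕ E2 = (M1 ⊕ K) ⊕ (M2 ⊕ K) = M1 ⊕ M2 — the shared key cancels under XOR.
byte 0: 59 ⊕ 9e = c7
byte 1: 05 ⊕ a1 = a4
byte 2: e9 ⊕ 7b = 92
byte 3: 8a ⊕ 0b = 81
byte 4: 33 ⊕ 5a = 69
byte 5: 60 ⊕ 80 = e0
byte 6: 5b ⊕ b8 = e3
byte 7: 51 ⊕ 28 = 79
byte 8: 3f ⊕ 77 = 48
byte 9: ed ⊕ 21 = cc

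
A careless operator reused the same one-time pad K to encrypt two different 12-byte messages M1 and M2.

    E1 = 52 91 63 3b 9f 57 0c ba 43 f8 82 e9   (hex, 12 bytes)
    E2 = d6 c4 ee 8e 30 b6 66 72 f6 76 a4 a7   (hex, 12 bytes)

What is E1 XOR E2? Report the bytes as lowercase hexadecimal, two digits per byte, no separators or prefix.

84558db5afe16ac8b58e264e

E1 ⊕ E2 = (M1 ⊕ K) ⊕ (M2 ⊕ K) = M1 ⊕ M2 — the shared key cancels under XOR.
byte 0: 52 ⊕ d6 = 84
byte 1: 91 ⊕ c4 = 55
byte 2: 63 ⊕ ee = 8d
byte 3: 3b ⊕ 8e = b5
byte 4: 9f ⊕ 30 = af
byte 5: 57 ⊕ b6 = e1
byte 6: 0c ⊕ 66 = 6a
byte 7: ba ⊕ 72 = c8
byte 8: 43 ⊕ f6 = b5
byte 9: f8 ⊕ 76 = 8e
byte 10: 82 ⊕ a4 = 26
byte 11: e9 ⊕ a7 = 4e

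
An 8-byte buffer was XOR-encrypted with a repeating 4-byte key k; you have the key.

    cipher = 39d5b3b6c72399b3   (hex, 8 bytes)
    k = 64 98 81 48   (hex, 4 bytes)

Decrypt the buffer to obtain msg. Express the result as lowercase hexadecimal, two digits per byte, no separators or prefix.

5d4d32fea3bb18fb

The 4-byte key repeats, so the effective keystream is 64 98 81 48 64 98 81 48.
byte 0: 00111001 ^ 01100100 = 01011101
byte 1: 11010101 ^ 10011000 = 01001101
byte 2: 10110011 ^ 10000001 = 00110010
byte 3: 10110110 ^ 01001000 = 11111110
byte 4: 11000111 ^ 01100100 = 10100011
byte 5: 00100011 ^ 10011000 = 10111011
byte 6: 10011001 ^ 10000001 = 00011000
byte 7: 10110011 ^ 01001000 = 11111011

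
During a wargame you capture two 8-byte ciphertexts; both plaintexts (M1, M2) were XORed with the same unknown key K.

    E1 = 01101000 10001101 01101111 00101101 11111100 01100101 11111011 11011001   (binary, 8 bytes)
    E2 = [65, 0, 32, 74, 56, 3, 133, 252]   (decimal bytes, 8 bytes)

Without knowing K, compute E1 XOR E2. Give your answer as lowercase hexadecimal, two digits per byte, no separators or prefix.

E1 ⊕ E2 = (M1 ⊕ K) ⊕ (M2 ⊕ K) = M1 ⊕ M2 — the shared key cancels under XOR.
104 xor  65 =  41
141 xor   0 = 141
111 xor  32 =  79
 45 xor  74 = 103
252 xor  56 = 196
101 xor   3 = 102
251 xor 133 = 126
217 xor 252 =  37

298d4f67c4667e25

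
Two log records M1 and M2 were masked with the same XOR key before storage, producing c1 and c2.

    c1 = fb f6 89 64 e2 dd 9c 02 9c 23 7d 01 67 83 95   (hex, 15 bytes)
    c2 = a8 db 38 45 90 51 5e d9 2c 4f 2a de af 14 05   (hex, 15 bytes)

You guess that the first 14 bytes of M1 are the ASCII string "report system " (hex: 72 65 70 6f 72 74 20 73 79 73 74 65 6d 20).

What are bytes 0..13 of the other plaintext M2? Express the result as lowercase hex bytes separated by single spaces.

First, c1 ⊕ c2 = (M1 ⊕ K) ⊕ (M2 ⊕ K) = M1 ⊕ M2, so the key drops out. Then M2 = (M1 ⊕ M2) ⊕ M1 over the first 14 bytes.
byte 0: (fb ⊕ a8) ⊕ 72 = 53 ⊕ 72 = 21
byte 1: (f6 ⊕ db) ⊕ 65 = 2d ⊕ 65 = 48
byte 2: (89 ⊕ 38) ⊕ 70 = b1 ⊕ 70 = c1
byte 3: (64 ⊕ 45) ⊕ 6f = 21 ⊕ 6f = 4e
byte 4: (e2 ⊕ 90) ⊕ 72 = 72 ⊕ 72 = 00
byte 5: (dd ⊕ 51) ⊕ 74 = 8c ⊕ 74 = f8
byte 6: (9c ⊕ 5e) ⊕ 20 = c2 ⊕ 20 = e2
byte 7: (02 ⊕ d9) ⊕ 73 = db ⊕ 73 = a8
byte 8: (9c ⊕ 2c) ⊕ 79 = b0 ⊕ 79 = c9
byte 9: (23 ⊕ 4f) ⊕ 73 = 6c ⊕ 73 = 1f
byte 10: (7d ⊕ 2a) ⊕ 74 = 57 ⊕ 74 = 23
byte 11: (01 ⊕ de) ⊕ 65 = df ⊕ 65 = ba
byte 12: (67 ⊕ af) ⊕ 6d = c8 ⊕ 6d = a5
byte 13: (83 ⊕ 14) ⊕ 20 = 97 ⊕ 20 = b7

21 48 c1 4e 00 f8 e2 a8 c9 1f 23 ba a5 b7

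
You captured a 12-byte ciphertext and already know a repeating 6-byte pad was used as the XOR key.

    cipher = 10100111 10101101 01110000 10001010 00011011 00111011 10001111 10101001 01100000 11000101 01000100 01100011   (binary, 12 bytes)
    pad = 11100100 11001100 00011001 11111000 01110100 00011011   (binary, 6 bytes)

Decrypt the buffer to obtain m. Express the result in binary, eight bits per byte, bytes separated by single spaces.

The 6-byte key repeats, so the effective keystream is e4 cc 19 f8 74 1b e4 cc 19 f8 74 1b.
byte 0: a7 XOR e4 = 43
byte 1: ad XOR cc = 61
byte 2: 70 XOR 19 = 69
byte 3: 8a XOR f8 = 72
byte 4: 1b XOR 74 = 6f
byte 5: 3b XOR 1b = 20
byte 6: 8f XOR e4 = 6b
byte 7: a9 XOR cc = 65
byte 8: 60 XOR 19 = 79
byte 9: c5 XOR f8 = 3d
byte 10: 44 XOR 74 = 30
byte 11: 63 XOR 1b = 78

01000011 01100001 01101001 01110010 01101111 00100000 01101011 01100101 01111001 00111101 00110000 01111000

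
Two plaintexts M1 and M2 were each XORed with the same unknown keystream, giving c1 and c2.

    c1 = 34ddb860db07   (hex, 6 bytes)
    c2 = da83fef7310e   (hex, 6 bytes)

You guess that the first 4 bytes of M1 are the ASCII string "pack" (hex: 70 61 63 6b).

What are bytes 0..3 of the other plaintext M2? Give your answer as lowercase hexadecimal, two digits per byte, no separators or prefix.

9e3f25fc

First, c1 ⊕ c2 = (M1 ⊕ K) ⊕ (M2 ⊕ K) = M1 ⊕ M2, so the key drops out. Then M2 = (M1 ⊕ M2) ⊕ M1 over the first 4 bytes.
byte 0: (34 ^ da) ^ 70 = ee ^ 70 = 9e
byte 1: (dd ^ 83) ^ 61 = 5e ^ 61 = 3f
byte 2: (b8 ^ fe) ^ 63 = 46 ^ 63 = 25
byte 3: (60 ^ f7) ^ 6b = 97 ^ 6b = fc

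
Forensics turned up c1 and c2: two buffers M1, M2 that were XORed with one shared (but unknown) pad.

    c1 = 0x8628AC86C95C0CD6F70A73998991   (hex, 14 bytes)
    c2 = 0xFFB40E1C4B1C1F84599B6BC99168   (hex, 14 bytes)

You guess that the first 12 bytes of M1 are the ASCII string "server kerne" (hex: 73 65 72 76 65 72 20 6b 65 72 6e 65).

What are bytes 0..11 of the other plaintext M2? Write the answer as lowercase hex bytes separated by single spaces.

First, c1 ⊕ c2 = (M1 ⊕ K) ⊕ (M2 ⊕ K) = M1 ⊕ M2, so the key drops out. Then M2 = (M1 ⊕ M2) ⊕ M1 over the first 12 bytes.
byte 0: (86 ^ ff) ^ 73 = 79 ^ 73 = 0a
byte 1: (28 ^ b4) ^ 65 = 9c ^ 65 = f9
byte 2: (ac ^ 0e) ^ 72 = a2 ^ 72 = d0
byte 3: (86 ^ 1c) ^ 76 = 9a ^ 76 = ec
byte 4: (c9 ^ 4b) ^ 65 = 82 ^ 65 = e7
byte 5: (5c ^ 1c) ^ 72 = 40 ^ 72 = 32
byte 6: (0c ^ 1f) ^ 20 = 13 ^ 20 = 33
byte 7: (d6 ^ 84) ^ 6b = 52 ^ 6b = 39
byte 8: (f7 ^ 59) ^ 65 = ae ^ 65 = cb
byte 9: (0a ^ 9b) ^ 72 = 91 ^ 72 = e3
byte 10: (73 ^ 6b) ^ 6e = 18 ^ 6e = 76
byte 11: (99 ^ c9) ^ 65 = 50 ^ 65 = 35

0a f9 d0 ec e7 32 33 39 cb e3 76 35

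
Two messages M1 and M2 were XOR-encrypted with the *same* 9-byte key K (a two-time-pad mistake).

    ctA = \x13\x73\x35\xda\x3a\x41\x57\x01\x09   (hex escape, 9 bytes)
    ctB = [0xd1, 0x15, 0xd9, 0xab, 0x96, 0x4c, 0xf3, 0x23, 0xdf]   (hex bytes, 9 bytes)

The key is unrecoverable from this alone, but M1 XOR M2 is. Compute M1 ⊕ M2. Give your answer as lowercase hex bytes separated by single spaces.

c2 66 ec 71 ac 0d a4 22 d6

ctA ⊕ ctB = (M1 ⊕ K) ⊕ (M2 ⊕ K) = M1 ⊕ M2 — the shared key cancels under XOR.
byte 0:  19 ^ 209 = 194
byte 1: 115 ^  21 = 102
byte 2:  53 ^ 217 = 236
byte 3: 218 ^ 171 = 113
byte 4:  58 ^ 150 = 172
byte 5:  65 ^  76 =  13
byte 6:  87 ^ 243 = 164
byte 7:   1 ^  35 =  34
byte 8:   9 ^ 223 = 214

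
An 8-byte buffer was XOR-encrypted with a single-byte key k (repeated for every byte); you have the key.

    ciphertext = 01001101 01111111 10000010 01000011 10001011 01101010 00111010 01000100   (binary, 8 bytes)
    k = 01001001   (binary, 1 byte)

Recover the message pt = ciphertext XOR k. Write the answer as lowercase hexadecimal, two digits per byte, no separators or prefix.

0436cb0ac223730d

The 1-byte key repeats, so the effective keystream is 49 49 49 49 49 49 49 49.
byte 0:  77 ^  73 =   4
byte 1: 127 ^  73 =  54
byte 2: 130 ^  73 = 203
byte 3:  67 ^  73 =  10
byte 4: 139 ^  73 = 194
byte 5: 106 ^  73 =  35
byte 6:  58 ^  73 = 115
byte 7:  68 ^  73 =  13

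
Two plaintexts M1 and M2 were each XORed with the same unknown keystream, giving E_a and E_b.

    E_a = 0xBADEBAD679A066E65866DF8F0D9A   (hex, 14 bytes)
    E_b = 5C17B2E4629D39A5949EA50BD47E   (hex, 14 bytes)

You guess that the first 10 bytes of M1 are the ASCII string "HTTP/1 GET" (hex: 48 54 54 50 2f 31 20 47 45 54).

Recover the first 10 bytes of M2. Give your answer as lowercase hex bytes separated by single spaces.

ae 9d 5c 62 34 0c 7f 04 89 ac

First, E_a ⊕ E_b = (M1 ⊕ K) ⊕ (M2 ⊕ K) = M1 ⊕ M2, so the key drops out. Then M2 = (M1 ⊕ M2) ⊕ M1 over the first 10 bytes.
byte 0: (ba ⊕ 5c) ⊕ 48 = e6 ⊕ 48 = ae
byte 1: (de ⊕ 17) ⊕ 54 = c9 ⊕ 54 = 9d
byte 2: (ba ⊕ b2) ⊕ 54 = 08 ⊕ 54 = 5c
byte 3: (d6 ⊕ e4) ⊕ 50 = 32 ⊕ 50 = 62
byte 4: (79 ⊕ 62) ⊕ 2f = 1b ⊕ 2f = 34
byte 5: (a0 ⊕ 9d) ⊕ 31 = 3d ⊕ 31 = 0c
byte 6: (66 ⊕ 39) ⊕ 20 = 5f ⊕ 20 = 7f
byte 7: (e6 ⊕ a5) ⊕ 47 = 43 ⊕ 47 = 04
byte 8: (58 ⊕ 94) ⊕ 45 = cc ⊕ 45 = 89
byte 9: (66 ⊕ 9e) ⊕ 54 = f8 ⊕ 54 = ac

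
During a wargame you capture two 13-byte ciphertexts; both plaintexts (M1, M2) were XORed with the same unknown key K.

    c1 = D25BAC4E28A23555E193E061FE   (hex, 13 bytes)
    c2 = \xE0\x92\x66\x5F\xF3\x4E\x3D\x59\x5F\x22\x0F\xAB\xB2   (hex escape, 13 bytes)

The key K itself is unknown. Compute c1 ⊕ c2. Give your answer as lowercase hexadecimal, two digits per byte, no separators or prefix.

32c9ca11dbec080cbeb1efca4c

c1 ⊕ c2 = (M1 ⊕ K) ⊕ (M2 ⊕ K) = M1 ⊕ M2 — the shared key cancels under XOR.
11010010 XOR 11100000 = 00110010
01011011 XOR 10010010 = 11001001
10101100 XOR 01100110 = 11001010
01001110 XOR 01011111 = 00010001
00101000 XOR 11110011 = 11011011
10100010 XOR 01001110 = 11101100
00110101 XOR 00111101 = 00001000
01010101 XOR 01011001 = 00001100
11100001 XOR 01011111 = 10111110
10010011 XOR 00100010 = 10110001
11100000 XOR 00001111 = 11101111
01100001 XOR 10101011 = 11001010
11111110 XOR 10110010 = 01001100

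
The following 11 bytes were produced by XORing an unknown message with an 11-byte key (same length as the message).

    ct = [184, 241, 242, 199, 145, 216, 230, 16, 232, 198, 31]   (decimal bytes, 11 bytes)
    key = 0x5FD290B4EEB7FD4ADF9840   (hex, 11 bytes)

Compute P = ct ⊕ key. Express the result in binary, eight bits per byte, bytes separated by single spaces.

11100111 00100011 01100010 01110011 01111111 01101111 00011011 01011010 00110111 01011110 01011111

XOR is its own inverse, so applying the key byte-wise gives the result directly.
byte 0: 184 ⊕  95 = 231
byte 1: 241 ⊕ 210 =  35
byte 2: 242 ⊕ 144 =  98
byte 3: 199 ⊕ 180 = 115
byte 4: 145 ⊕ 238 = 127
byte 5: 216 ⊕ 183 = 111
byte 6: 230 ⊕ 253 =  27
byte 7:  16 ⊕  74 =  90
byte 8: 232 ⊕ 223 =  55
byte 9: 198 ⊕ 152 =  94
byte 10:  31 ⊕  64 =  95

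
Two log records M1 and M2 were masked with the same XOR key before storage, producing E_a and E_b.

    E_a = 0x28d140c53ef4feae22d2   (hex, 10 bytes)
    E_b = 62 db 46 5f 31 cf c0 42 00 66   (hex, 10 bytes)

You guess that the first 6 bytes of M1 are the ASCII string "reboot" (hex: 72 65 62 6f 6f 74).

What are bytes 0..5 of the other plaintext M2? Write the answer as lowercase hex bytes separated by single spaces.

First, E_a ⊕ E_b = (M1 ⊕ K) ⊕ (M2 ⊕ K) = M1 ⊕ M2, so the key drops out. Then M2 = (M1 ⊕ M2) ⊕ M1 over the first 6 bytes.
byte 0: (28 xor 62) xor 72 = 4a xor 72 = 38
byte 1: (d1 xor db) xor 65 = 0a xor 65 = 6f
byte 2: (40 xor 46) xor 62 = 06 xor 62 = 64
byte 3: (c5 xor 5f) xor 6f = 9a xor 6f = f5
byte 4: (3e xor 31) xor 6f = 0f xor 6f = 60
byte 5: (f4 xor cf) xor 74 = 3b xor 74 = 4f

38 6f 64 f5 60 4f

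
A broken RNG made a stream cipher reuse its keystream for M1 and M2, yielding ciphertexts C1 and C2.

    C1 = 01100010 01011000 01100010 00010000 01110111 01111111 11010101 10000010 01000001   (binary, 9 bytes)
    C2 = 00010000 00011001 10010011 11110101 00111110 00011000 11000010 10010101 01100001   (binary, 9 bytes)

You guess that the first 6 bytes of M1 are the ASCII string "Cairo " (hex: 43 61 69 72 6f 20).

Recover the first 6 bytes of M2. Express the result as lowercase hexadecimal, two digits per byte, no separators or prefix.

First, C1 ⊕ C2 = (M1 ⊕ K) ⊕ (M2 ⊕ K) = M1 ⊕ M2, so the key drops out. Then M2 = (M1 ⊕ M2) ⊕ M1 over the first 6 bytes.
byte 0: (62 xor 10) xor 43 = 72 xor 43 = 31
byte 1: (58 xor 19) xor 61 = 41 xor 61 = 20
byte 2: (62 xor 93) xor 69 = f1 xor 69 = 98
byte 3: (10 xor f5) xor 72 = e5 xor 72 = 97
byte 4: (77 xor 3e) xor 6f = 49 xor 6f = 26
byte 5: (7f xor 18) xor 20 = 67 xor 20 = 47

312098972647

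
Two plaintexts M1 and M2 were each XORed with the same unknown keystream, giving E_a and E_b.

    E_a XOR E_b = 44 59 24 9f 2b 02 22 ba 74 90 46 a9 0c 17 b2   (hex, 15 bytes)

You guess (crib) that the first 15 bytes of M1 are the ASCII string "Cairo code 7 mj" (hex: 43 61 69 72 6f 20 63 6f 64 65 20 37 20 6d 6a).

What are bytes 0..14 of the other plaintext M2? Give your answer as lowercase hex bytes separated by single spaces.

07 38 4d ed 44 22 41 d5 10 f5 66 9e 2c 7a d8

Since E_a ⊕ E_b = M1 ⊕ M2, XORing with the guessed M1 bytes yields the corresponding M2 bytes: M2 = (E_a ⊕ E_b) ⊕ M1.
44 ⊕ 43 = 07
59 ⊕ 61 = 38
24 ⊕ 69 = 4d
9f ⊕ 72 = ed
2b ⊕ 6f = 44
02 ⊕ 20 = 22
22 ⊕ 63 = 41
ba ⊕ 6f = d5
74 ⊕ 64 = 10
90 ⊕ 65 = f5
46 ⊕ 20 = 66
a9 ⊕ 37 = 9e
0c ⊕ 20 = 2c
17 ⊕ 6d = 7a
b2 ⊕ 6a = d8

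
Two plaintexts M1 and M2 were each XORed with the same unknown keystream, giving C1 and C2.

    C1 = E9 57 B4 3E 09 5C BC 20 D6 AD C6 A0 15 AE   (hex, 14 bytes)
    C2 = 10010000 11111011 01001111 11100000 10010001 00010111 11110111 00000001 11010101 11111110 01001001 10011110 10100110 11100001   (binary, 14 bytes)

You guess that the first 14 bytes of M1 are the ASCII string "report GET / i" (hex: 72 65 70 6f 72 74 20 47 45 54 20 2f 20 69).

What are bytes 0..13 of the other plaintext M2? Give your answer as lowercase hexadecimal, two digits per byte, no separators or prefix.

0bc98bb1ea3f6b664607af119326

First, C1 ⊕ C2 = (M1 ⊕ K) ⊕ (M2 ⊕ K) = M1 ⊕ M2, so the key drops out. Then M2 = (M1 ⊕ M2) ⊕ M1 over the first 14 bytes.
byte 0: (e9 xor 90) xor 72 = 79 xor 72 = 0b
byte 1: (57 xor fb) xor 65 = ac xor 65 = c9
byte 2: (b4 xor 4f) xor 70 = fb xor 70 = 8b
byte 3: (3e xor e0) xor 6f = de xor 6f = b1
byte 4: (09 xor 91) xor 72 = 98 xor 72 = ea
byte 5: (5c xor 17) xor 74 = 4b xor 74 = 3f
byte 6: (bc xor f7) xor 20 = 4b xor 20 = 6b
byte 7: (20 xor 01) xor 47 = 21 xor 47 = 66
byte 8: (d6 xor d5) xor 45 = 03 xor 45 = 46
byte 9: (ad xor fe) xor 54 = 53 xor 54 = 07
byte 10: (c6 xor 49) xor 20 = 8f xor 20 = af
byte 11: (a0 xor 9e) xor 2f = 3e xor 2f = 11
byte 12: (15 xor a6) xor 20 = b3 xor 20 = 93
byte 13: (ae xor e1) xor 69 = 4f xor 69 = 26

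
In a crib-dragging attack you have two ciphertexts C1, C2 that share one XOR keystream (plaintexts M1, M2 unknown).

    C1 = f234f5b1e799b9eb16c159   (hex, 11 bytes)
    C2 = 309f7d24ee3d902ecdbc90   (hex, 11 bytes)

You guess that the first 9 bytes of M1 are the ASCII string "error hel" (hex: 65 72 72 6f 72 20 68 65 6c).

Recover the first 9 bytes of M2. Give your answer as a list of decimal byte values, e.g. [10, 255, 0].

First, C1 ⊕ C2 = (M1 ⊕ K) ⊕ (M2 ⊕ K) = M1 ⊕ M2, so the key drops out. Then M2 = (M1 ⊕ M2) ⊕ M1 over the first 9 bytes.
byte 0: (f2 ^ 30) ^ 65 = c2 ^ 65 = a7
byte 1: (34 ^ 9f) ^ 72 = ab ^ 72 = d9
byte 2: (f5 ^ 7d) ^ 72 = 88 ^ 72 = fa
byte 3: (b1 ^ 24) ^ 6f = 95 ^ 6f = fa
byte 4: (e7 ^ ee) ^ 72 = 09 ^ 72 = 7b
byte 5: (99 ^ 3d) ^ 20 = a4 ^ 20 = 84
byte 6: (b9 ^ 90) ^ 68 = 29 ^ 68 = 41
byte 7: (eb ^ 2e) ^ 65 = c5 ^ 65 = a0
byte 8: (16 ^ cd) ^ 6c = db ^ 6c = b7

[167, 217, 250, 250, 123, 132, 65, 160, 183]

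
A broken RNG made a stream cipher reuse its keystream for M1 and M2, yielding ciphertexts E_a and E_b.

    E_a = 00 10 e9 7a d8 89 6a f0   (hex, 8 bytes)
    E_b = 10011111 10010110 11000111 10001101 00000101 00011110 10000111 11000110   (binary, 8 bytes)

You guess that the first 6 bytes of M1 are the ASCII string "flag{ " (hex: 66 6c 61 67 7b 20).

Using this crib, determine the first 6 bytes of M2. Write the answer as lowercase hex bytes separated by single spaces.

f9 ea 4f 90 a6 b7

First, E_a ⊕ E_b = (M1 ⊕ K) ⊕ (M2 ⊕ K) = M1 ⊕ M2, so the key drops out. Then M2 = (M1 ⊕ M2) ⊕ M1 over the first 6 bytes.
byte 0: (00 ⊕ 9f) ⊕ 66 = 9f ⊕ 66 = f9
byte 1: (10 ⊕ 96) ⊕ 6c = 86 ⊕ 6c = ea
byte 2: (e9 ⊕ c7) ⊕ 61 = 2e ⊕ 61 = 4f
byte 3: (7a ⊕ 8d) ⊕ 67 = f7 ⊕ 67 = 90
byte 4: (d8 ⊕ 05) ⊕ 7b = dd ⊕ 7b = a6
byte 5: (89 ⊕ 1e) ⊕ 20 = 97 ⊕ 20 = b7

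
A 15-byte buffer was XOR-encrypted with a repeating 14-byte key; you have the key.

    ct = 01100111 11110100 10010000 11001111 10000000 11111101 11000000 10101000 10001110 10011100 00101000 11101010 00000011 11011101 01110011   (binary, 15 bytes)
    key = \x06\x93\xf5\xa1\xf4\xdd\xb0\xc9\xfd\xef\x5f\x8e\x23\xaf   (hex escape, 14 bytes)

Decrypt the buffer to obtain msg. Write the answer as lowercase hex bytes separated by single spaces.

61 67 65 6e 74 20 70 61 73 73 77 64 20 72 75

The 14-byte key repeats, so the effective keystream is 06 93 f5 a1 f4 dd b0 c9 fd ef 5f 8e 23 af 06.
byte 0: 67 xor 06 = 61
byte 1: f4 xor 93 = 67
byte 2: 90 xor f5 = 65
byte 3: cf xor a1 = 6e
byte 4: 80 xor f4 = 74
byte 5: fd xor dd = 20
byte 6: c0 xor b0 = 70
byte 7: a8 xor c9 = 61
byte 8: 8e xor fd = 73
byte 9: 9c xor ef = 73
byte 10: 28 xor 5f = 77
byte 11: ea xor 8e = 64
byte 12: 03 xor 23 = 20
byte 13: dd xor af = 72
byte 14: 73 xor 06 = 75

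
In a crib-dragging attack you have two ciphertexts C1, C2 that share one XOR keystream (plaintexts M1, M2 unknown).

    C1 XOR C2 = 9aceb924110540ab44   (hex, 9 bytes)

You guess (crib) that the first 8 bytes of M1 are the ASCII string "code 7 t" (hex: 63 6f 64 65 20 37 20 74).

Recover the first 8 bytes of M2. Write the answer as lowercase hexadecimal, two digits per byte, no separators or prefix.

Since C1 ⊕ C2 = M1 ⊕ M2, XORing with the guessed M1 bytes yields the corresponding M2 bytes: M2 = (C1 ⊕ C2) ⊕ M1.
9a XOR 63 = f9
ce XOR 6f = a1
b9 XOR 64 = dd
24 XOR 65 = 41
11 XOR 20 = 31
05 XOR 37 = 32
40 XOR 20 = 60
ab XOR 74 = df

f9a1dd41313260df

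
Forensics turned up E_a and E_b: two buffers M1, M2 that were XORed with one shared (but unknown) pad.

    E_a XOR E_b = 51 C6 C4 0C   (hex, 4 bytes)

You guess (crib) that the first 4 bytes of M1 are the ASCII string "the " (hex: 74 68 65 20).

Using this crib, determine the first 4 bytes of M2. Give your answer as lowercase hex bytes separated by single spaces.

25 ae a1 2c

Since E_a ⊕ E_b = M1 ⊕ M2, XORing with the guessed M1 bytes yields the corresponding M2 bytes: M2 = (E_a ⊕ E_b) ⊕ M1.
51 XOR 74 = 25
c6 XOR 68 = ae
c4 XOR 65 = a1
0c XOR 20 = 2c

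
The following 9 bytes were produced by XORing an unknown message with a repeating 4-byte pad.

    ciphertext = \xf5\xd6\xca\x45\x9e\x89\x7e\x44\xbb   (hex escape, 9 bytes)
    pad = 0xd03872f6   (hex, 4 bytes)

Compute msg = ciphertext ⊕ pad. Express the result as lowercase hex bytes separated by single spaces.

The 4-byte key repeats, so the effective keystream is d0 38 72 f6 d0 38 72 f6 d0.
byte 0: f5 xor d0 = 25
byte 1: d6 xor 38 = ee
byte 2: ca xor 72 = b8
byte 3: 45 xor f6 = b3
byte 4: 9e xor d0 = 4e
byte 5: 89 xor 38 = b1
byte 6: 7e xor 72 = 0c
byte 7: 44 xor f6 = b2
byte 8: bb xor d0 = 6b

25 ee b8 b3 4e b1 0c b2 6b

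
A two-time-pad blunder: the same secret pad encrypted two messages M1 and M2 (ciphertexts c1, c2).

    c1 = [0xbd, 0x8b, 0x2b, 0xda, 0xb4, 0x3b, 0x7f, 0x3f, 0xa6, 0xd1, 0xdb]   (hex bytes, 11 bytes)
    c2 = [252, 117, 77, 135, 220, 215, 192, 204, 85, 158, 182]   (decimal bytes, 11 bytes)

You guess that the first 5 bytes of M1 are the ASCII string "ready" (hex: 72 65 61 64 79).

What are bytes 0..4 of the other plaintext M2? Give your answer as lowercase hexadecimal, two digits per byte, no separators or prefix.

First, c1 ⊕ c2 = (M1 ⊕ K) ⊕ (M2 ⊕ K) = M1 ⊕ M2, so the key drops out. Then M2 = (M1 ⊕ M2) ⊕ M1 over the first 5 bytes.
byte 0: (bd ⊕ fc) ⊕ 72 = 41 ⊕ 72 = 33
byte 1: (8b ⊕ 75) ⊕ 65 = fe ⊕ 65 = 9b
byte 2: (2b ⊕ 4d) ⊕ 61 = 66 ⊕ 61 = 07
byte 3: (da ⊕ 87) ⊕ 64 = 5d ⊕ 64 = 39
byte 4: (b4 ⊕ dc) ⊕ 79 = 68 ⊕ 79 = 11

339b073911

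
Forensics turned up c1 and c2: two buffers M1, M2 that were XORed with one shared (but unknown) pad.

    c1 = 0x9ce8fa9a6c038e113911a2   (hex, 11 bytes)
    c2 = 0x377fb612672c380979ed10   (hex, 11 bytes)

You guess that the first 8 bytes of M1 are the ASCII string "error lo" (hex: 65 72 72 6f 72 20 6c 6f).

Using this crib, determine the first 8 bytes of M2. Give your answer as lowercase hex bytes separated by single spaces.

ce e5 3e e7 79 0f da 77

First, c1 ⊕ c2 = (M1 ⊕ K) ⊕ (M2 ⊕ K) = M1 ⊕ M2, so the key drops out. Then M2 = (M1 ⊕ M2) ⊕ M1 over the first 8 bytes.
byte 0: (9c ⊕ 37) ⊕ 65 = ab ⊕ 65 = ce
byte 1: (e8 ⊕ 7f) ⊕ 72 = 97 ⊕ 72 = e5
byte 2: (fa ⊕ b6) ⊕ 72 = 4c ⊕ 72 = 3e
byte 3: (9a ⊕ 12) ⊕ 6f = 88 ⊕ 6f = e7
byte 4: (6c ⊕ 67) ⊕ 72 = 0b ⊕ 72 = 79
byte 5: (03 ⊕ 2c) ⊕ 20 = 2f ⊕ 20 = 0f
byte 6: (8e ⊕ 38) ⊕ 6c = b6 ⊕ 6c = da
byte 7: (11 ⊕ 09) ⊕ 6f = 18 ⊕ 6f = 77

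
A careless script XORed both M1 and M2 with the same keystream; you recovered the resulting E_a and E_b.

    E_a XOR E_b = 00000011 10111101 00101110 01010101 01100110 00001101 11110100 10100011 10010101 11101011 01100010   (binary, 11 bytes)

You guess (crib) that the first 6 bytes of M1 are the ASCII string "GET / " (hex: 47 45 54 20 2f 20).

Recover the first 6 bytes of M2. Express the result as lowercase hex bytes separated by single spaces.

Since E_a ⊕ E_b = M1 ⊕ M2, XORing with the guessed M1 bytes yields the corresponding M2 bytes: M2 = (E_a ⊕ E_b) ⊕ M1.
byte 0: 03 ⊕ 47 = 44
byte 1: bd ⊕ 45 = f8
byte 2: 2e ⊕ 54 = 7a
byte 3: 55 ⊕ 20 = 75
byte 4: 66 ⊕ 2f = 49
byte 5: 0d ⊕ 20 = 2d

44 f8 7a 75 49 2d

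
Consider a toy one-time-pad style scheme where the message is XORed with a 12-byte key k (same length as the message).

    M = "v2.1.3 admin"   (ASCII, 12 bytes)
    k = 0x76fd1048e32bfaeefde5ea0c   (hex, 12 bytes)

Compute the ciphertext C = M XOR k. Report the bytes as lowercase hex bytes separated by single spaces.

00 cf 3e 79 cd 18 da 8f 99 88 83 62

XOR is its own inverse, so applying the key byte-wise gives the result directly.
byte 0: 76 ⊕ 76 = 00
byte 1: 32 ⊕ fd = cf
byte 2: 2e ⊕ 10 = 3e
byte 3: 31 ⊕ 48 = 79
byte 4: 2e ⊕ e3 = cd
byte 5: 33 ⊕ 2b = 18
byte 6: 20 ⊕ fa = da
byte 7: 61 ⊕ ee = 8f
byte 8: 64 ⊕ fd = 99
byte 9: 6d ⊕ e5 = 88
byte 10: 69 ⊕ ea = 83
byte 11: 6e ⊕ 0c = 62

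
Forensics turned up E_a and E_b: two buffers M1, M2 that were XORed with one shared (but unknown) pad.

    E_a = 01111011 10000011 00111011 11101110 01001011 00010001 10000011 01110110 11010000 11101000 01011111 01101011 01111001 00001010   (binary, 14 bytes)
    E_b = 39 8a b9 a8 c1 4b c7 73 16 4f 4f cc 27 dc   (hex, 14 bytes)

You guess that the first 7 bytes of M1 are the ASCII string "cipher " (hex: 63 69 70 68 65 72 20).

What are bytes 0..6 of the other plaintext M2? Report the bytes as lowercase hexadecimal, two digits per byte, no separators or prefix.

2160f22eef2864

First, E_a ⊕ E_b = (M1 ⊕ K) ⊕ (M2 ⊕ K) = M1 ⊕ M2, so the key drops out. Then M2 = (M1 ⊕ M2) ⊕ M1 over the first 7 bytes.
byte 0: (7b ^ 39) ^ 63 = 42 ^ 63 = 21
byte 1: (83 ^ 8a) ^ 69 = 09 ^ 69 = 60
byte 2: (3b ^ b9) ^ 70 = 82 ^ 70 = f2
byte 3: (ee ^ a8) ^ 68 = 46 ^ 68 = 2e
byte 4: (4b ^ c1) ^ 65 = 8a ^ 65 = ef
byte 5: (11 ^ 4b) ^ 72 = 5a ^ 72 = 28
byte 6: (83 ^ c7) ^ 20 = 44 ^ 20 = 64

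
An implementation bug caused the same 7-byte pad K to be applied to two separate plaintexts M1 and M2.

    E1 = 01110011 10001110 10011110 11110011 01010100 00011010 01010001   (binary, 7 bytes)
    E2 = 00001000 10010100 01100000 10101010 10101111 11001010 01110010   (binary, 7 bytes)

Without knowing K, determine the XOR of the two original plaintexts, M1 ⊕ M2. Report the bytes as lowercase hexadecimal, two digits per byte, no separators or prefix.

7b1afe59fbd023

E1 ⊕ E2 = (M1 ⊕ K) ⊕ (M2 ⊕ K) = M1 ⊕ M2 — the shared key cancels under XOR.
73 ^ 08 = 7b
8e ^ 94 = 1a
9e ^ 60 = fe
f3 ^ aa = 59
54 ^ af = fb
1a ^ ca = d0
51 ^ 72 = 23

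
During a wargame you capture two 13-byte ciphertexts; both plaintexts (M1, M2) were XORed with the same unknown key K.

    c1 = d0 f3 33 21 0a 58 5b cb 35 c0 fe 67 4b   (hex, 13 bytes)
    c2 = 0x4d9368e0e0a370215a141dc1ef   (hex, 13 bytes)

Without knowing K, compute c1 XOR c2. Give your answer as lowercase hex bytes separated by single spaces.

c1 ⊕ c2 = (M1 ⊕ K) ⊕ (M2 ⊕ K) = M1 ⊕ M2 — the shared key cancels under XOR.
byte 0: 11010000 xor 01001101 = 10011101
byte 1: 11110011 xor 10010011 = 01100000
byte 2: 00110011 xor 01101000 = 01011011
byte 3: 00100001 xor 11100000 = 11000001
byte 4: 00001010 xor 11100000 = 11101010
byte 5: 01011000 xor 10100011 = 11111011
byte 6: 01011011 xor 01110000 = 00101011
byte 7: 11001011 xor 00100001 = 11101010
byte 8: 00110101 xor 01011010 = 01101111
byte 9: 11000000 xor 00010100 = 11010100
byte 10: 11111110 xor 00011101 = 11100011
byte 11: 01100111 xor 11000001 = 10100110
byte 12: 01001011 xor 11101111 = 10100100

9d 60 5b c1 ea fb 2b ea 6f d4 e3 a6 a4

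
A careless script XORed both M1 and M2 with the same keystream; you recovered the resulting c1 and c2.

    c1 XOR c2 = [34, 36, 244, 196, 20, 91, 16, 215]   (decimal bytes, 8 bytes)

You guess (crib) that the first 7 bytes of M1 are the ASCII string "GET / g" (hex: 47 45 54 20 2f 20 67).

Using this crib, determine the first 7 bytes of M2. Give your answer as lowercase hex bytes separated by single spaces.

Since c1 ⊕ c2 = M1 ⊕ M2, XORing with the guessed M1 bytes yields the corresponding M2 bytes: M2 = (c1 ⊕ c2) ⊕ M1.
00100010 ^ 01000111 = 01100101
00100100 ^ 01000101 = 01100001
11110100 ^ 01010100 = 10100000
11000100 ^ 00100000 = 11100100
00010100 ^ 00101111 = 00111011
01011011 ^ 00100000 = 01111011
00010000 ^ 01100111 = 01110111

65 61 a0 e4 3b 7b 77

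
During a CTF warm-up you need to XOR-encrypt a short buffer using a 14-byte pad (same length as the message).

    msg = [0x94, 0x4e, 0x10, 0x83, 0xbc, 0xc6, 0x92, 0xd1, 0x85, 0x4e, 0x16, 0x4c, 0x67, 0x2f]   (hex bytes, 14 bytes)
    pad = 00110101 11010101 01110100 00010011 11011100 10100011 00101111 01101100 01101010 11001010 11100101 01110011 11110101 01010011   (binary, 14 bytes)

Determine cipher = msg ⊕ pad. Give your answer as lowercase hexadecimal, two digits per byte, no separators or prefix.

a19b64906065bdbdef84f33f927c

XOR is its own inverse, so applying the key byte-wise gives the result directly.
94 xor 35 = a1
4e xor d5 = 9b
10 xor 74 = 64
83 xor 13 = 90
bc xor dc = 60
c6 xor a3 = 65
92 xor 2f = bd
d1 xor 6c = bd
85 xor 6a = ef
4e xor ca = 84
16 xor e5 = f3
4c xor 73 = 3f
67 xor f5 = 92
2f xor 53 = 7c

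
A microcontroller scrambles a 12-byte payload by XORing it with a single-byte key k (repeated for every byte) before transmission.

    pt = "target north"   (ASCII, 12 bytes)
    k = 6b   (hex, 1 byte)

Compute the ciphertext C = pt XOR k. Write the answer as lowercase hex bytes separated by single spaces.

The 1-byte key repeats, so the effective keystream is 6b 6b 6b 6b 6b 6b 6b 6b 6b 6b 6b 6b.
byte 0: 116 ⊕ 107 =  31
byte 1:  97 ⊕ 107 =  10
byte 2: 114 ⊕ 107 =  25
byte 3: 103 ⊕ 107 =  12
byte 4: 101 ⊕ 107 =  14
byte 5: 116 ⊕ 107 =  31
byte 6:  32 ⊕ 107 =  75
byte 7: 110 ⊕ 107 =   5
byte 8: 111 ⊕ 107 =   4
byte 9: 114 ⊕ 107 =  25
byte 10: 116 ⊕ 107 =  31
byte 11: 104 ⊕ 107 =   3

1f 0a 19 0c 0e 1f 4b 05 04 19 1f 03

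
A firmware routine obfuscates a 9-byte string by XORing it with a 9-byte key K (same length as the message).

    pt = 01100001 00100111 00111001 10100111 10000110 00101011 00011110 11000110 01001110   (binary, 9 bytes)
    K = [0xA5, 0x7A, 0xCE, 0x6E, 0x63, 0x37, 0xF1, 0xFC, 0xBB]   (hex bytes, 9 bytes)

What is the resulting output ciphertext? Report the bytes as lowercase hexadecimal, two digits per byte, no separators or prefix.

XOR is its own inverse, so applying the key byte-wise gives the result directly.
01100001 ^ 10100101 = 11000100
00100111 ^ 01111010 = 01011101
00111001 ^ 11001110 = 11110111
10100111 ^ 01101110 = 11001001
10000110 ^ 01100011 = 11100101
00101011 ^ 00110111 = 00011100
00011110 ^ 11110001 = 11101111
11000110 ^ 11111100 = 00111010
01001110 ^ 10111011 = 11110101

c45df7c9e51cef3af5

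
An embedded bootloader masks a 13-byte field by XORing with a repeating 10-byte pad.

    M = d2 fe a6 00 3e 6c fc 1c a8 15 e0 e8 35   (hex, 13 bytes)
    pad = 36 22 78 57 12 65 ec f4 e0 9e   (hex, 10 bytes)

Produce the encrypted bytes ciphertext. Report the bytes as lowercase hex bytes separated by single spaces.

The 10-byte key repeats, so the effective keystream is 36 22 78 57 12 65 ec f4 e0 9e 36 22 78.
byte 0: 11010010 ⊕ 00110110 = 11100100
byte 1: 11111110 ⊕ 00100010 = 11011100
byte 2: 10100110 ⊕ 01111000 = 11011110
byte 3: 00000000 ⊕ 01010111 = 01010111
byte 4: 00111110 ⊕ 00010010 = 00101100
byte 5: 01101100 ⊕ 01100101 = 00001001
byte 6: 11111100 ⊕ 11101100 = 00010000
byte 7: 00011100 ⊕ 11110100 = 11101000
byte 8: 10101000 ⊕ 11100000 = 01001000
byte 9: 00010101 ⊕ 10011110 = 10001011
byte 10: 11100000 ⊕ 00110110 = 11010110
byte 11: 11101000 ⊕ 00100010 = 11001010
byte 12: 00110101 ⊕ 01111000 = 01001101

e4 dc de 57 2c 09 10 e8 48 8b d6 ca 4d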